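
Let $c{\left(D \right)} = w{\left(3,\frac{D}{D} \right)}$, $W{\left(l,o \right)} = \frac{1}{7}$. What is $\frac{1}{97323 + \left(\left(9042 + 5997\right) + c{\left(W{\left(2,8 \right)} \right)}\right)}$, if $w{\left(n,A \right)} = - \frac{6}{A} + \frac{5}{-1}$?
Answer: $\frac{1}{112351} \approx 8.9007 \cdot 10^{-6}$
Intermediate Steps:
$w{\left(n,A \right)} = -5 - \frac{6}{A}$ ($w{\left(n,A \right)} = - \frac{6}{A} + 5 \left(-1\right) = - \frac{6}{A} - 5 = -5 - \frac{6}{A}$)
$W{\left(l,o \right)} = \frac{1}{7}$
$c{\left(D \right)} = -11$ ($c{\left(D \right)} = -5 - \frac{6}{D \frac{1}{D}} = -5 - \frac{6}{1} = -5 - 6 = -11$)
$\frac{1}{97323 + \left(\left(9042 + 5997\right) + c{\left(W{\left(2,8 \right)} \right)}\right)} = \frac{1}{97323 + \left(\left(9042 + 5997\right) - 11\right)} = \frac{1}{97323 + \left(15039 - 11\right)} = \frac{1}{97323 + 15028} = \frac{1}{112351}$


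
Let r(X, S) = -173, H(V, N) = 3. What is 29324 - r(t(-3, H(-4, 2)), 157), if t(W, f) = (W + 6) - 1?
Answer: 29497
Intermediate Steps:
t(W, f) = 5 + W (t(W, f) = (6 + W) - 1 = 5 + W)
29324 - r(t(-3, H(-4, 2)), 157) = 29324 - 1*(-173) = 29324 + 173 = 29497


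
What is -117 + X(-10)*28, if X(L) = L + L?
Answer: -677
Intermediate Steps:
X(L) = 2*L
-117 + X(-10)*28 = -117 + (2*(-10))*28 = -117 - 20*28 = -117 - 560 = -677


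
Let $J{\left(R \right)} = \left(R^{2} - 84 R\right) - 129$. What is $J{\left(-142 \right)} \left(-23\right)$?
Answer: $-735149$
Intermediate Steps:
$J{\left(R \right)} = -129 + R^{2} - 84 R$
$J{\left(-142 \right)} \left(-23\right) = \left(-129 + \left(-142\right)^{2} - -11928\right) \left(-23\right) = \left(-129 + 20164 + 11928\right) \left(-23\right) = 31963 \left(-23\right) = -735149$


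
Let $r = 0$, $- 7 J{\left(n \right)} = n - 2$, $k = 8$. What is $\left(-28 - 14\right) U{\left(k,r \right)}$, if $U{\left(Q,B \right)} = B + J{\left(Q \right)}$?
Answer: $36$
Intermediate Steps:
$J{\left(n \right)} = \frac{2}{7} - \frac{n}{7}$ ($J{\left(n \right)} = - \frac{n - 2}{7} = - \frac{-2 + n}{7} = \frac{2}{7} - \frac{n}{7}$)
$U{\left(Q,B \right)} = \frac{2}{7} + B - \frac{Q}{7}$ ($U{\left(Q,B \right)} = B - \left(- \frac{2}{7} + \frac{Q}{7}\right) = \frac{2}{7} + B - \frac{Q}{7}$)
$\left(-28 - 14\right) U{\left(k,r \right)} = \left(-28 - 14\right) \left(\frac{2}{7} + 0 - \frac{8}{7}\right) = - 42 \left(\frac{2}{7} + 0 - \frac{8}{7}\right) = \left(-42\right) \left(- \frac{6}{7}\right) = 36$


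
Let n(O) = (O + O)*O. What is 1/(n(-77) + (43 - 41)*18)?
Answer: 1/11894 ≈ 8.4076e-5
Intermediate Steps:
n(O) = 2*O² (n(O) = (2*O)*O = 2*O²)
1/(n(-77) + (43 - 41)*18) = 1/(2*(-77)² + (43 - 41)*18) = 1/(2*5929 + 2*18) = 1/(11858 + 36) = 1/11894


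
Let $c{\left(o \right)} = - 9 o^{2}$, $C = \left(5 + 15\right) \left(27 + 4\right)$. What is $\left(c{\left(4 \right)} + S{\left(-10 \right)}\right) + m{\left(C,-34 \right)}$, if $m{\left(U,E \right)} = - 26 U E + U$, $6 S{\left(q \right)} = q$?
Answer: $\frac{1645663}{3} \approx 5.4855 \cdot 10^{5}$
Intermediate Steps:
$S{\left(q \right)} = \frac{q}{6}$
$C = 620$ ($C = 20 \cdot 31 = 620$)
$m{\left(U,E \right)} = U - 26 E U$ ($m{\left(U,E \right)} = - 26 E U + U = U - 26 E U$)
$\left(c{\left(4 \right)} + S{\left(-10 \right)}\right) + m{\left(C,-34 \right)} = \left(- 9 \cdot 4^{2} + \frac{1}{6} \left(-10\right)\right) + 620 \left(1 - -884\right) = \left(\left(-9\right) 16 - \frac{5}{3}\right) + 620 \left(1 + 884\right) = \left(-144 - \frac{5}{3}\right) + 620 \cdot 885 = - \frac{437}{3} + 548700 = \frac{1645663}{3}$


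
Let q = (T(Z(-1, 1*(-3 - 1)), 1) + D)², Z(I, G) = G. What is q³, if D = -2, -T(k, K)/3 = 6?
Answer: 64000000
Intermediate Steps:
T(k, K) = -18 (T(k, K) = -3*6 = -18)
q = 400 (q = (-18 - 2)² = (-20)² = 400)
q³ = 400³ = 64000000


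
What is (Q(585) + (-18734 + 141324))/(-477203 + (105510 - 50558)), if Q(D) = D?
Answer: -123175/422251 ≈ -0.29171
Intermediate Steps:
(Q(585) + (-18734 + 141324))/(-477203 + (105510 - 50558)) = (585 + (-18734 + 141324))/(-477203 + (105510 - 50558)) = (585 + 122590)/(-477203 + 54952) = 123175/(-422251) = 123175*(-1/422251) = -123175/422251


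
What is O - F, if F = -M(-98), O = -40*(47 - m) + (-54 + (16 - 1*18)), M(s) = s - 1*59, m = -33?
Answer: -3413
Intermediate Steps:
M(s) = -59 + s (M(s) = s - 59 = -59 + s)
O = -3256 (O = -40*(47 - 1*(-33)) + (-54 + (16 - 1*18)) = -40*(47 + 33) + (-54 + (16 - 18)) = -40*80 + (-54 - 2) = -3200 - 56 = -3256)
F = 157 (F = -(-59 - 98) = -1*(-157) = 157)
O - F = -3256 - 1*157 = -3256 - 157 = -3413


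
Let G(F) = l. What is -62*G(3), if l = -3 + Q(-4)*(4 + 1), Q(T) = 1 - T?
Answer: -1364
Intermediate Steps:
l = 22 (l = -3 + (1 - 1*(-4))*(4 + 1) = -3 + (1 + 4)*5 = -3 + 5*5 = -3 + 25 = 22)
G(F) = 22
-62*G(3) = -62*22 = -1364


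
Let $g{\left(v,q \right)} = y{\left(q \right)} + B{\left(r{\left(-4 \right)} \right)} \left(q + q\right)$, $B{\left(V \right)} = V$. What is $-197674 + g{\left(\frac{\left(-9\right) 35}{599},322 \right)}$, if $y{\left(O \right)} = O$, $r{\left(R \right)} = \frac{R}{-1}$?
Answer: $-194776$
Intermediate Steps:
$r{\left(R \right)} = - R$ ($r{\left(R \right)} = R \left(-1\right) = - R$)
$g{\left(v,q \right)} = 9 q$ ($g{\left(v,q \right)} = q + \left(-1\right) \left(-4\right) \left(q + q\right) = q + 4 \cdot 2 q = q + 8 q = 9 q$)
$-197674 + g{\left(\frac{\left(-9\right) 35}{599},322 \right)} = -197674 + 9 \cdot 322 = -197674 + 2898 = -194776$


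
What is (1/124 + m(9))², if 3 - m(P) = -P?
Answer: 2217121/15376 ≈ 144.19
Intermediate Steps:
m(P) = 3 + P (m(P) = 3 - (-1)*P = 3 + P)
(1/124 + m(9))² = (1/124 + (3 + 9))² = (1/124 + 12)² = (1489/124)² = 2217121/15376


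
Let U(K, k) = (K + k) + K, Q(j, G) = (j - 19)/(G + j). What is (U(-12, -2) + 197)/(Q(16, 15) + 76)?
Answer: 5301/2353 ≈ 2.2529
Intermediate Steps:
Q(j, G) = (-19 + j)/(G + j)
U(K, k) = k + 2*K
(U(-12, -2) + 197)/(Q(16, 15) + 76) = ((-2 + 2*(-12)) + 197)/((-19 + 16)/(15 + 16) + 76) = ((-2 - 24) + 197)/(-3/31 + 76) = (-26 + 197)/((1/31)*(-3) + 76) = 171/(-3/31 + 76) = 171/(2353/31) = 171*(31/2353) = 5301/2353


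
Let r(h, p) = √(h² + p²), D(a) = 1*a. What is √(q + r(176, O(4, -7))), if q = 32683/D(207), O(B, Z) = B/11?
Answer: √(171941 + 396*√234257)/33 ≈ 18.273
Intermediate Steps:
D(a) = a
O(B, Z) = B/11 (O(B, Z) = B*(1/11) = B/11)
q = 1421/9 (q = 32683/207 = 32683*(1/207) = 1421/9 ≈ 157.89)
√(q + r(176, O(4, -7))) = √(1421/9 + √(176² + ((1/11)*4)²)) = √(1421/9 + √(30976 + (4/11)²)) = √(1421/9 + √(30976 + 16/121)) = √(1421/9 + √(3748112/121)) = √(1421/9 + 4*√234257/11)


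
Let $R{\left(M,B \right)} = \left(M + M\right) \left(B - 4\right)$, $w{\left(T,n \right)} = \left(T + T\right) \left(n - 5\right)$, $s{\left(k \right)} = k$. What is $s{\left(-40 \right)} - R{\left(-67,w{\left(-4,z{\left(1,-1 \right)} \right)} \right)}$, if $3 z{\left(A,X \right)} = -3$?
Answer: $5856$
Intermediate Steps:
$z{\left(A,X \right)} = -1$ ($z{\left(A,X \right)} = \frac{1}{3} \left(-3\right) = -1$)
$w{\left(T,n \right)} = 2 T \left(-5 + n\right)$
$R{\left(M,B \right)} = 2 M \left(-4 + B\right)$
$s{\left(-40 \right)} - R{\left(-67,w{\left(-4,z{\left(1,-1 \right)} \right)} \right)} = -40 - 2 \left(-67\right) \left(-4 + 2 \left(-4\right) \left(-5 - 1\right)\right) = -40 - 2 \left(-67\right) \left(-4 + 2 \left(-4\right) \left(-6\right)\right) = -40 - 2 \left(-67\right) \left(-4 + 48\right) = -40 - 2 \left(-67\right) 44 = -40 - -5896 = -40 + 5896 = 5856$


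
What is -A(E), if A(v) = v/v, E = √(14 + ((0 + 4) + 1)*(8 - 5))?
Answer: -1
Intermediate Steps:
E = √29 (E = √(14 + (4 + 1)*3) = √(14 + 5*3) = √(14 + 15) = √29 ≈ 5.3852)
A(v) = 1
-A(E) = -1*1 = -1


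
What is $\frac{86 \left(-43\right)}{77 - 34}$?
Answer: $-86$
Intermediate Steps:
$\frac{86 \left(-43\right)}{77 - 34} = - \frac{3698}{43} = \left(-3698\right) \frac{1}{43} = -86$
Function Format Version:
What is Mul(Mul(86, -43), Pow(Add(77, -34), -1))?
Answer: -86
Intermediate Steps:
Mul(Mul(86, -43), Pow(Add(77, -34), -1)) = Mul(-3698, Pow(43, -1)) = Mul(-3698, Rational(1, 43)) = -86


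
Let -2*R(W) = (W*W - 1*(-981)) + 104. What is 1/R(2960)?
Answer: -2/8762685 ≈ -2.2824e-7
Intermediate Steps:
R(W) = -1085/2 - W²/2 (R(W) = -((W*W - 1*(-981)) + 104)/2 = -((W² + 981) + 104)/2 = -((981 + W²) + 104)/2 = -(1085 + W²)/2 = -1085/2 - W²/2)
1/R(2960) = 1/(-1085/2 - ½*2960²) = 1/(-1085/2 - ½*8761600) = 1/(-1085/2 - 4380800) = 1/(-8762685/2) = -2/8762685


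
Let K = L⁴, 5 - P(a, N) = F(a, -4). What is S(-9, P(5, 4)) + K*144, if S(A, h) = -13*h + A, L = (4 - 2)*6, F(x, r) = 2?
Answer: 2985936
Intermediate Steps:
L = 12 (L = 2*6 = 12)
P(a, N) = 3 (P(a, N) = 5 - 1*2 = 5 - 2 = 3)
K = 20736 (K = 12⁴ = 20736)
S(A, h) = A - 13*h
S(-9, P(5, 4)) + K*144 = (-9 - 13*3) + 20736*144 = (-9 - 39) + 2985984 = -48 + 2985984 = 2985936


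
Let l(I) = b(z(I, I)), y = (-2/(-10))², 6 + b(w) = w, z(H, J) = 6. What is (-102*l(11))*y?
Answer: 0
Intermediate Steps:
b(w) = -6 + w
y = 1/25 (y = (-2*(-⅒))² = (⅕)² = 1/25 ≈ 0.040000)
l(I) = 0 (l(I) = -6 + 6 = 0)
(-102*l(11))*y = -102*0*(1/25) = 0*(1/25) = 0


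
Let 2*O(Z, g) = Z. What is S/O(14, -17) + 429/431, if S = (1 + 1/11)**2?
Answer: 425427/365057 ≈ 1.1654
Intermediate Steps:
O(Z, g) = Z/2
S = 144/121 (S = (1 + 1/11)**2 = (12/11)**2 = 144/121 ≈ 1.1901)
S/O(14, -17) + 429/431 = 144/(121*(((1/2)*14))) + 429/431 = (144/121)/7 + 429*(1/431) = (144/121)*(1/7) + 429/431 = 144/847 + 429/431 = 425427/365057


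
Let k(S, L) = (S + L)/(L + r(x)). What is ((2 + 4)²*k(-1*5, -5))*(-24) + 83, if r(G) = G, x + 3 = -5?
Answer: -7561/13 ≈ -581.62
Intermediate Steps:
x = -8 (x = -3 - 5 = -8)
k(S, L) = (L + S)/(-8 + L) (k(S, L) = (S + L)/(L - 8) = (L + S)/(-8 + L))
((2 + 4)²*k(-1*5, -5))*(-24) + 83 = ((2 + 4)²*((-5 - 1*5)/(-8 - 5)))*(-24) + 83 = (6²*((-5 - 5)/(-13)))*(-24) + 83 = (36*(-1/13*(-10)))*(-24) + 83 = (36*(10/13))*(-24) + 83 = (360/13)*(-24) + 83 = -8640/13 + 83 = -7561/13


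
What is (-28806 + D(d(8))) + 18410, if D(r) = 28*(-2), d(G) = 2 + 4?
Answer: -10452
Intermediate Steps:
d(G) = 6
D(r) = -56
(-28806 + D(d(8))) + 18410 = (-28806 - 56) + 18410 = -28862 + 18410 = -10452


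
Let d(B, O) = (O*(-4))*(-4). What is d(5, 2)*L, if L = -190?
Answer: -6080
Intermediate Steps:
d(B, O) = 16*O (d(B, O) = -4*O*(-4) = 16*O)
d(5, 2)*L = (16*2)*(-190) = 32*(-190) = -6080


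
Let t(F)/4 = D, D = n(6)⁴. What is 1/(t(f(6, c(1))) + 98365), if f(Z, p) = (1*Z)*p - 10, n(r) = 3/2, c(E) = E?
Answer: 4/393541 ≈ 1.0164e-5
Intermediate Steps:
n(r) = 3/2 (n(r) = 3*(½) = 3/2)
f(Z, p) = -10 + Z*p (f(Z, p) = Z*p - 10 = -10 + Z*p)
D = 81/16 (D = (3/2)⁴ = 81/16 ≈ 5.0625)
t(F) = 81/4 (t(F) = 4*(81/16) = 81/4)
1/(t(f(6, c(1))) + 98365) = 1/(81/4 + 98365) = 1/(393541/4) = 4/393541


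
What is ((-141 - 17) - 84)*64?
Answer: -15488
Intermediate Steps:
((-141 - 17) - 84)*64 = (-158 - 84)*64 = -242*64 = -15488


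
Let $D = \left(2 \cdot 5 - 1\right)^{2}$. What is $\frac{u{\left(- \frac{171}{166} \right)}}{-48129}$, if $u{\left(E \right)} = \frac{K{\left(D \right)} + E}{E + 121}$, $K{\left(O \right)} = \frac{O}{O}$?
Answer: $\frac{1}{191697807} \approx 5.2165 \cdot 10^{-9}$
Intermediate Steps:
$D = 81$ ($D = \left(10 - 1\right)^{2} = 9^{2} = 81$)
$K{\left(O \right)} = 1$
$u{\left(E \right)} = \frac{1 + E}{121 + E}$ ($u{\left(E \right)} = \frac{1 + E}{E + 121} = \frac{1 + E}{121 + E}$)
$\frac{u{\left(- \frac{171}{166} \right)}}{-48129} = \frac{\frac{1}{121 - \frac{171}{166}} \left(1 - \frac{171}{166}\right)}{-48129} = \frac{1 - \frac{171}{166}}{121 - \frac{171}{166}} \left(- \frac{1}{48129}\right) = \frac{1}{\frac{19915}{166}} \left(- \frac{5}{166}\right) \left(- \frac{1}{48129}\right) = \frac{166}{19915} \left(- \frac{5}{166}\right) \left(- \frac{1}{48129}\right) = \left(- \frac{1}{3983}\right) \left(- \frac{1}{48129}\right) = \frac{1}{191697807}$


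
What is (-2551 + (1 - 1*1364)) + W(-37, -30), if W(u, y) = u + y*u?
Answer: -2841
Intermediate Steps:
W(u, y) = u + u*y
(-2551 + (1 - 1*1364)) + W(-37, -30) = (-2551 + (1 - 1*1364)) - 37*(1 - 30) = (-2551 + (1 - 1364)) - 37*(-29) = (-2551 - 1363) + 1073 = -3914 + 1073 = -2841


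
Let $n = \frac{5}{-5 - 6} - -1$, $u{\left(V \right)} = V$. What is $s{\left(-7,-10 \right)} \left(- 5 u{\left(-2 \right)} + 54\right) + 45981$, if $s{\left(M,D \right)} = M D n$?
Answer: $\frac{532671}{11} \approx 48425.0$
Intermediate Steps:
$n = \frac{6}{11}$ ($n = \frac{5}{-5 - 6} + 1 = \frac{5}{-11} + 1 = 5 \left(- \frac{1}{11}\right) + 1 = - \frac{5}{11} + 1 = \frac{6}{11} \approx 0.54545$)
$s{\left(M,D \right)} = \frac{6 D M}{11}$ ($s{\left(M,D \right)} = M D \frac{6}{11} = D M \frac{6}{11} = \frac{6 D M}{11}$)
$s{\left(-7,-10 \right)} \left(- 5 u{\left(-2 \right)} + 54\right) + 45981 = \frac{6}{11} \left(-10\right) \left(-7\right) \left(\left(-5\right) \left(-2\right) + 54\right) + 45981 = \frac{420 \left(10 + 54\right)}{11} + 45981 = \frac{420}{11} \cdot 64 + 45981 = \frac{26880}{11} + 45981 = \frac{532671}{11}$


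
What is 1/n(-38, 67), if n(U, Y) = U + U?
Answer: -1/76 ≈ -0.013158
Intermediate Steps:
n(U, Y) = 2*U
1/n(-38, 67) = 1/(2*(-38)) = 1/(-76) = -1/76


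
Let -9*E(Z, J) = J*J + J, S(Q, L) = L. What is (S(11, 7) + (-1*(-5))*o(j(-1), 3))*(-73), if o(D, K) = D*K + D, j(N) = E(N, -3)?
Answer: 1387/3 ≈ 462.33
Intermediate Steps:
E(Z, J) = -J/9 - J²/9 (E(Z, J) = -(J*J + J)/9 = -(J² + J)/9 = -(J + J²)/9 = -J/9 - J²/9)
j(N) = -⅔ (j(N) = -⅑*(-3)*(1 - 3) = -⅑*(-3)*(-2) = -⅔)
o(D, K) = D + D*K
(S(11, 7) + (-1*(-5))*o(j(-1), 3))*(-73) = (7 + (-1*(-5))*(-2*(1 + 3)/3))*(-73) = (7 + 5*(-⅔*4))*(-73) = (7 + 5*(-8/3))*(-73) = (7 - 40/3)*(-73) = -19/3*(-73) = 1387/3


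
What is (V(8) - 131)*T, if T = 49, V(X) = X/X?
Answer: -6370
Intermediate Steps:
V(X) = 1
(V(8) - 131)*T = (1 - 131)*49 = -130*49 = -6370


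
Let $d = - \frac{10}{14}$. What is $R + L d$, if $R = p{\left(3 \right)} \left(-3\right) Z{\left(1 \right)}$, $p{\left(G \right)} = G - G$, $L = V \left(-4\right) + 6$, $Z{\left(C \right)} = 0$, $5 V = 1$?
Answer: $- \frac{26}{7} \approx -3.7143$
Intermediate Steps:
$V = \frac{1}{5}$ ($V = \frac{1}{5} \cdot 1 = \frac{1}{5} \approx 0.2$)
$L = \frac{26}{5}$ ($L = \frac{1}{5} \left(-4\right) + 6 = - \frac{4}{5} + 6 = \frac{26}{5} \approx 5.2$)
$p{\left(G \right)} = 0$
$R = 0$ ($R = 0 \left(-3\right) 0 = 0 \cdot 0 = 0$)
$d = - \frac{5}{7}$ ($d = \left(-10\right) \frac{1}{14} = - \frac{5}{7} \approx -0.71429$)
$R + L d = 0 + \frac{26}{5} \left(- \frac{5}{7}\right) = 0 - \frac{26}{7} = - \frac{26}{7}$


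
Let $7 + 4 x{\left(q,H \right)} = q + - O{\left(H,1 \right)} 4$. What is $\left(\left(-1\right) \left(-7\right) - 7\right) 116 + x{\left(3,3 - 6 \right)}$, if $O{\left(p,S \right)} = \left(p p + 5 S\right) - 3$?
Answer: $-12$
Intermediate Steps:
$O{\left(p,S \right)} = -3 + p^{2} + 5 S$ ($O{\left(p,S \right)} = \left(p^{2} + 5 S\right) - 3 = -3 + p^{2} + 5 S$)
$x{\left(q,H \right)} = - \frac{15}{4} - H^{2} + \frac{q}{4}$ ($x{\left(q,H \right)} = - \frac{7}{4} + \frac{q + - (-3 + H^{2} + 5 \cdot 1) 4}{4} = - \frac{7}{4} + \frac{q + - (-3 + H^{2} + 5) 4}{4} = - \frac{7}{4} + \frac{q + - (2 + H^{2}) 4}{4} = - \frac{7}{4} + \frac{q + \left(-2 - H^{2}\right) 4}{4} = - \frac{7}{4} + \frac{q - \left(8 + 4 H^{2}\right)}{4} = - \frac{7}{4} + \frac{-8 + q - 4 H^{2}}{4} = - \frac{7}{4} - \left(2 + H^{2} - \frac{q}{4}\right) = - \frac{15}{4} - H^{2} + \frac{q}{4}$)
$\left(\left(-1\right) \left(-7\right) - 7\right) 116 + x{\left(3,3 - 6 \right)} = \left(\left(-1\right) \left(-7\right) - 7\right) 116 - \left(3 + \left(3 - 6\right)^{2}\right) = \left(7 - 7\right) 116 - 12 = 0 \cdot 116 - 12 = 0 - 12 = -12$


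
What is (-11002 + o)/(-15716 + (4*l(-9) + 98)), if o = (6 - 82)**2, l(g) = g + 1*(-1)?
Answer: 2613/7829 ≈ 0.33376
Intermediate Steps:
l(g) = -1 + g (l(g) = g - 1 = -1 + g)
o = 5776 (o = (-76)**2 = 5776)
(-11002 + o)/(-15716 + (4*l(-9) + 98)) = (-11002 + 5776)/(-15716 + (4*(-1 - 9) + 98)) = -5226/(-15716 + (4*(-10) + 98)) = -5226/(-15716 + (-40 + 98)) = -5226/(-15716 + 58) = -5226/(-15658) = -5226*(-1/15658) = 2613/7829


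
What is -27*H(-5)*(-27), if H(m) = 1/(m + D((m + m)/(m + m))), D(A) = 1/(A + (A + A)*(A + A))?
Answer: -1215/8 ≈ -151.88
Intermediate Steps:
D(A) = 1/(A + 4*A²) (D(A) = 1/(A + (2*A)*(2*A)) = 1/(A + 4*A²))
H(m) = 1/(⅕ + m) (H(m) = 1/(m + 1/((((m + m)/(m + m)))*(1 + 4*((m + m)/(m + m))))) = 1/(m + 1/((((2*m)/((2*m))))*(1 + 4*((2*m)/((2*m)))))) = 1/(m + 1/((((2*m)*(1/(2*m))))*(1 + 4*((2*m)*(1/(2*m)))))) = 1/(m + 1/(1*(1 + 4*1))) = 1/(m + 1/(1 + 4)) = 1/(m + 1/5) = 1/(m + 1*(⅕)) = 1/(m + ⅕) = 1/(⅕ + m))
-27*H(-5)*(-27) = -135/(1 + 5*(-5))*(-27) = -135/(1 - 25)*(-27) = -135/(-24)*(-27) = -135*(-1)/24*(-27) = -27*(-5/24)*(-27) = (45/8)*(-27) = -1215/8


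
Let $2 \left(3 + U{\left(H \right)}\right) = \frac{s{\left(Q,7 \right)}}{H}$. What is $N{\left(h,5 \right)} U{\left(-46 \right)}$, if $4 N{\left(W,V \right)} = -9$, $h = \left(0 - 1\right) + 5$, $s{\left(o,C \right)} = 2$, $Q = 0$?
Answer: $\frac{1251}{184} \approx 6.7989$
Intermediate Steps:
$h = 4$ ($h = -1 + 5 = 4$)
$N{\left(W,V \right)} = - \frac{9}{4}$ ($N{\left(W,V \right)} = \frac{1}{4} \left(-9\right) = - \frac{9}{4}$)
$U{\left(H \right)} = -3 + \frac{1}{H}$ ($U{\left(H \right)} = -3 + \frac{2 \frac{1}{H}}{2} = -3 + \frac{1}{H}$)
$N{\left(h,5 \right)} U{\left(-46 \right)} = - \frac{9 \left(-3 + \frac{1}{-46}\right)}{4} = - \frac{9 \left(-3 - \frac{1}{46}\right)}{4} = \left(- \frac{9}{4}\right) \left(- \frac{139}{46}\right) = \frac{1251}{184}$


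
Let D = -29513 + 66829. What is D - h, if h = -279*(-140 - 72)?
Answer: -21832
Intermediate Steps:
h = 59148 (h = -279*(-212) = 59148)
D = 37316
D - h = 37316 - 1*59148 = 37316 - 59148 = -21832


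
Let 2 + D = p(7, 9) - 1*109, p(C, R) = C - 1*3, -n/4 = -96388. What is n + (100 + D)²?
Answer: 385601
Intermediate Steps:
n = 385552 (n = -4*(-96388) = 385552)
p(C, R) = -3 + C (p(C, R) = C - 3 = -3 + C)
D = -107 (D = -2 + ((-3 + 7) - 1*109) = -2 + (4 - 109) = -2 - 105 = -107)
n + (100 + D)² = 385552 + (100 - 107)² = 385552 + (-7)² = 385552 + 49 = 385601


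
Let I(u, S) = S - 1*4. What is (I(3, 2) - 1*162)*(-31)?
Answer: 5084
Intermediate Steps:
I(u, S) = -4 + S (I(u, S) = S - 4 = -4 + S)
(I(3, 2) - 1*162)*(-31) = ((-4 + 2) - 1*162)*(-31) = (-2 - 162)*(-31) = -164*(-31) = 5084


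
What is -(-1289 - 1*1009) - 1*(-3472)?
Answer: 5770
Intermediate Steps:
-(-1289 - 1*1009) - 1*(-3472) = -(-1289 - 1009) + 3472 = -1*(-2298) + 3472 = 2298 + 3472 = 5770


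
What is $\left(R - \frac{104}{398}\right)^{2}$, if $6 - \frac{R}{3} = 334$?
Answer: $\frac{38364273424}{39601} \approx 9.6877 \cdot 10^{5}$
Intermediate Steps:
$R = -984$ ($R = 18 - 1002 = -984$)
$\left(R - \frac{104}{398}\right)^{2} = \left(-984 - \frac{104}{398}\right)^{2} = \left(-984 - \frac{52}{199}\right)^{2} = \left(- \frac{195868}{199}\right)^{2} = \frac{38364273424}{39601}$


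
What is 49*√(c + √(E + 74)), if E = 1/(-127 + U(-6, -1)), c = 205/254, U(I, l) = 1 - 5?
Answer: 49*√(893573270 + 25354788*√141087)/33274 ≈ 150.30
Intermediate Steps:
U(I, l) = -4
c = 205/254 (c = 205*(1/254) = 205/254 ≈ 0.80709)
E = -1/131 (E = 1/(-127 - 4) = 1/(-131) = -1/131 ≈ -0.0076336)
49*√(c + √(E + 74)) = 49*√(205/254 + √(-1/131 + 74)) = 49*√(205/254 + √(9693/131)) = 49*√(205/254 + 3*√141087/131)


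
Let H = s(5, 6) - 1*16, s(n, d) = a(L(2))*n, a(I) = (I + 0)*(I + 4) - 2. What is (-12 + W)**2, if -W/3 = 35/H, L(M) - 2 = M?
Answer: 2934369/17956 ≈ 163.42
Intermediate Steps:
L(M) = 2 + M
a(I) = -2 + I*(4 + I) (a(I) = I*(4 + I) - 2 = -2 + I*(4 + I))
s(n, d) = 30*n (s(n, d) = (-2 + (2 + 2)**2 + 4*(2 + 2))*n = (-2 + 4**2 + 4*4)*n = (-2 + 16 + 16)*n = 30*n)
H = 134 (H = 30*5 - 1*16 = 150 - 16 = 134)
W = -105/134 ≈ -0.78358
(-12 + W)**2 = (-12 - 105/134)**2 = (-1713/134)**2 = 2934369/17956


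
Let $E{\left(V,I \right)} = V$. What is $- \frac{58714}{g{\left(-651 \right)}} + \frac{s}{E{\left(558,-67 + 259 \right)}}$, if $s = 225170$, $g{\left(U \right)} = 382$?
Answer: $\frac{13313132}{53289} \approx 249.83$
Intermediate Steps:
$- \frac{58714}{g{\left(-651 \right)}} + \frac{s}{E{\left(558,-67 + 259 \right)}} = - \frac{58714}{382} + \frac{225170}{558} = \left(-58714\right) \frac{1}{382} + 225170 \cdot \frac{1}{558} = - \frac{29357}{191} + \frac{112585}{279} = \frac{13313132}{53289}$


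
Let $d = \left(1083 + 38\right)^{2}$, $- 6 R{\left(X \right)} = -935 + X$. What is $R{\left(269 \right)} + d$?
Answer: $1256752$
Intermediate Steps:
$R{\left(X \right)} = \frac{935}{6} - \frac{X}{6}$ ($R{\left(X \right)} = - \frac{-935 + X}{6} = \frac{935}{6} - \frac{X}{6}$)
$d = 1256641$ ($d = 1121^{2} = 1256641$)
$R{\left(269 \right)} + d = \left(\frac{935}{6} - \frac{269}{6}\right) + 1256641 = 111 + 1256641 = 1256752$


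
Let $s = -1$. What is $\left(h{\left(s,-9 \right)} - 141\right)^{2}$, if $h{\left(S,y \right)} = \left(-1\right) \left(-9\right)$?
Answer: $17424$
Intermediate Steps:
$h{\left(S,y \right)} = 9$
$\left(h{\left(s,-9 \right)} - 141\right)^{2} = \left(9 - 141\right)^{2} = \left(-132\right)^{2} = 17424$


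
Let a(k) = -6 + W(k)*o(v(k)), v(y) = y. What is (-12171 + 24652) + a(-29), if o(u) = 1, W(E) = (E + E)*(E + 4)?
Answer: 13925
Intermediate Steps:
W(E) = 2*E*(4 + E) (W(E) = (2*E)*(4 + E) = 2*E*(4 + E))
a(k) = -6 + 2*k*(4 + k) (a(k) = -6 + (2*k*(4 + k))*1 = -6 + 2*k*(4 + k))
(-12171 + 24652) + a(-29) = (-12171 + 24652) + (-6 + 2*(-29)*(4 - 29)) = 12481 + (-6 + 2*(-29)*(-25)) = 12481 + (-6 + 1450) = 12481 + 1444 = 13925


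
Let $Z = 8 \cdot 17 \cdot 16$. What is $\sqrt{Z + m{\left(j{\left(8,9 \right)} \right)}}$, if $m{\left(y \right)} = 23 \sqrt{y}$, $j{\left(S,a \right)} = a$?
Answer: $\sqrt{2245} \approx 47.381$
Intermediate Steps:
$Z = 2176$ ($Z = 136 \cdot 16 = 2176$)
$\sqrt{Z + m{\left(j{\left(8,9 \right)} \right)}} = \sqrt{2176 + 23 \sqrt{9}} = \sqrt{2176 + 23 \cdot 3} = \sqrt{2176 + 69} = \sqrt{2245}$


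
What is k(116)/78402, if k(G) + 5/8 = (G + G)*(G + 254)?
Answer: 228905/209072 ≈ 1.0949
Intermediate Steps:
k(G) = -5/8 + 2*G*(254 + G) (k(G) = -5/8 + (G + G)*(G + 254) = -5/8 + (2*G)*(254 + G) = -5/8 + 2*G*(254 + G))
k(116)/78402 = (-5/8 + 2*116² + 508*116)/78402 = (-5/8 + 2*13456 + 58928)*(1/78402) = (-5/8 + 26912 + 58928)*(1/78402) = (686715/8)*(1/78402) = 228905/209072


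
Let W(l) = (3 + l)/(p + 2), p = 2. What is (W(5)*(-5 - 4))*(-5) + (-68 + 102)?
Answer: 124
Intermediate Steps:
W(l) = ¾ + l/4 (W(l) = (3 + l)/(2 + 2) = (3 + l)/4 = (3 + l)*(¼) = ¾ + l/4)
(W(5)*(-5 - 4))*(-5) + (-68 + 102) = ((¾ + (¼)*5)*(-5 - 4))*(-5) + (-68 + 102) = ((¾ + 5/4)*(-9))*(-5) + 34 = (2*(-9))*(-5) + 34 = -18*(-5) + 34 = 90 + 34 = 124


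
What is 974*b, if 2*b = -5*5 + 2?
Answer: -11201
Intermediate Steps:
b = -23/2 (b = (-5*5 + 2)/2 = (-25 + 2)/2 = (½)*(-23) = -23/2 ≈ -11.500)
974*b = 974*(-23/2) = -11201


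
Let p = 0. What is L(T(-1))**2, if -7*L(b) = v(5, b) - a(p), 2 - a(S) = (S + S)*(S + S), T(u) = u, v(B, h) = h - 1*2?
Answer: 25/49 ≈ 0.51020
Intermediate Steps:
v(B, h) = -2 + h (v(B, h) = h - 2 = -2 + h)
a(S) = 2 - 4*S**2 (a(S) = 2 - (S + S)*(S + S) = 2 - 2*S*2*S = 2 - 4*S**2)
L(b) = 4/7 - b/7 (L(b) = -((-2 + b) - (2 - 4*0**2))/7 = -((-2 + b) - (2 - 4*0))/7 = -((-2 + b) - (2 + 0))/7 = -((-2 + b) - 1*2)/7 = -((-2 + b) - 2)/7 = -(-4 + b)/7 = 4/7 - b/7)
L(T(-1))**2 = (4/7 - 1/7*(-1))**2 = (4/7 + 1/7)**2 = (5/7)**2 = 25/49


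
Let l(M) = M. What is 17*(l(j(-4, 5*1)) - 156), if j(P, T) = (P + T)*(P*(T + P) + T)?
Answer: -2635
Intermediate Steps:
j(P, T) = (P + T)*(T + P*(P + T)) (j(P, T) = (P + T)*(P*(P + T) + T) = (P + T)*(T + P*(P + T)))
17*(l(j(-4, 5*1)) - 156) = 17*(((-4)³ + (5*1)² - 20 - 4*(5*1)² + 2*(5*1)*(-4)²) - 156) = 17*((-64 + 5² - 4*5 - 4*5² + 2*5*16) - 156) = 17*((-64 + 25 - 20 - 4*25 + 160) - 156) = 17*((-64 + 25 - 20 - 100 + 160) - 156) = 17*(1 - 156) = 17*(-155) = -2635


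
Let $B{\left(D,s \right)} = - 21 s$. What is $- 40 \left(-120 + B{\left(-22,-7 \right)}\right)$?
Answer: $-1080$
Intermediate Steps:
$- 40 \left(-120 + B{\left(-22,-7 \right)}\right) = - 40 \left(-120 - -147\right) = - 40 \left(-120 + 147\right) = \left(-40\right) 27 = -1080$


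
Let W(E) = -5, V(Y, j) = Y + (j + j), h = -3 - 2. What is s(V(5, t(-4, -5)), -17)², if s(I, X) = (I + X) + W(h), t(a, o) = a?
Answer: 625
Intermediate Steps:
h = -5
V(Y, j) = Y + 2*j
s(I, X) = -5 + I + X (s(I, X) = (I + X) - 5 = -5 + I + X)
s(V(5, t(-4, -5)), -17)² = (-5 + (5 + 2*(-4)) - 17)² = (-5 + (5 - 8) - 17)² = (-5 - 3 - 17)² = (-25)² = 625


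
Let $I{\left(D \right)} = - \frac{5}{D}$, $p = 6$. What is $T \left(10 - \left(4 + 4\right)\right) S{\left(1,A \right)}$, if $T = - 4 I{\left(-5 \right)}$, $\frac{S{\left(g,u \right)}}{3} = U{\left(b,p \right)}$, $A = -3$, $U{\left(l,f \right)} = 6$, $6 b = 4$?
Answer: $-144$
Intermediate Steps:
$b = \frac{2}{3}$ ($b = \frac{1}{6} \cdot 4 = \frac{2}{3} \approx 0.66667$)
$S{\left(g,u \right)} = 18$ ($S{\left(g,u \right)} = 3 \cdot 6 = 18$)
$T = -4$ ($T = - 4 \left(- \frac{5}{-5}\right) = - 4 \left(\left(-5\right) \left(- \frac{1}{5}\right)\right) = \left(-4\right) 1 = -4$)
$T \left(10 - \left(4 + 4\right)\right) S{\left(1,A \right)} = - 4 \left(10 - \left(4 + 4\right)\right) 18 = - 4 \left(10 - 8\right) 18 = \left(-4\right) 2 \cdot 18 = \left(-8\right) 18 = -144$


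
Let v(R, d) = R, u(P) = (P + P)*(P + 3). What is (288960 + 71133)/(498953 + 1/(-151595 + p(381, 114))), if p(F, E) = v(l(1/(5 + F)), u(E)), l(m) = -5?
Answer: 54590098800/75641274799 ≈ 0.72170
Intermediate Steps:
u(P) = 2*P*(3 + P) (u(P) = (2*P)*(3 + P) = 2*P*(3 + P))
p(F, E) = -5
(288960 + 71133)/(498953 + 1/(-151595 + p(381, 114))) = (288960 + 71133)/(498953 + 1/(-151595 - 5)) = 360093/(498953 + 1/(-151600)) = 360093/(498953 - 1/151600) = 360093/(75641274799/151600) = 360093*(151600/75641274799) = 54590098800/75641274799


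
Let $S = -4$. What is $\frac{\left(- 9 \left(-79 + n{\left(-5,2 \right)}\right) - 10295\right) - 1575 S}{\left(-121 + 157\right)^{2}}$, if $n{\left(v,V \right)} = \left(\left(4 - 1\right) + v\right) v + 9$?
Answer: $- \frac{3455}{1296} \approx -2.6659$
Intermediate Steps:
$n{\left(v,V \right)} = 9 + v \left(3 + v\right)$ ($n{\left(v,V \right)} = \left(3 + v\right) v + 9 = v \left(3 + v\right) + 9 = 9 + v \left(3 + v\right)$)
$\frac{\left(- 9 \left(-79 + n{\left(-5,2 \right)}\right) - 10295\right) - 1575 S}{\left(-121 + 157\right)^{2}} = \frac{\left(- 9 \left(-79 + \left(9 + \left(-5\right)^{2} + 3 \left(-5\right)\right)\right) - 10295\right) - -6300}{\left(-121 + 157\right)^{2}} = \frac{\left(- 9 \left(-79 + \left(9 + 25 - 15\right)\right) - 10295\right) + 6300}{36^{2}} = \frac{\left(- 9 \left(-79 + 19\right) - 10295\right) + 6300}{1296} = \left(\left(\left(-9\right) \left(-60\right) - 10295\right) + 6300\right) \frac{1}{1296} = \left(\left(540 - 10295\right) + 6300\right) \frac{1}{1296} = \left(-9755 + 6300\right) \frac{1}{1296} = \left(-3455\right) \frac{1}{1296} = - \frac{3455}{1296}$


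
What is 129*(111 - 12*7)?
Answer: 3483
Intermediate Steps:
129*(111 - 12*7) = 129*(111 - 84) = 129*27 = 3483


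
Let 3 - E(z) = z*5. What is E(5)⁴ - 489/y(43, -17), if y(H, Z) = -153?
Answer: 11947219/51 ≈ 2.3426e+5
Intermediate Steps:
E(z) = 3 - 5*z (E(z) = 3 - z*5 = 3 - 5*z)
E(5)⁴ - 489/y(43, -17) = (3 - 5*5)⁴ - 489/(-153) = (3 - 25)⁴ - 489*(-1/153) = (-22)⁴ + 163/51 = 234256 + 163/51 = 11947219/51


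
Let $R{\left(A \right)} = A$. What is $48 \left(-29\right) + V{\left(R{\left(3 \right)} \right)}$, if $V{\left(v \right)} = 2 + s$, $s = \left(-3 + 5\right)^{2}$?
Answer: $-1386$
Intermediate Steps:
$s = 4$ ($s = 2^{2} = 4$)
$V{\left(v \right)} = 6$ ($V{\left(v \right)} = 2 + 4 = 6$)
$48 \left(-29\right) + V{\left(R{\left(3 \right)} \right)} = 48 \left(-29\right) + 6 = -1392 + 6 = -1386$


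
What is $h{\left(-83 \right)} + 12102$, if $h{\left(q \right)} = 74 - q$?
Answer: $12259$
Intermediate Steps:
$h{\left(-83 \right)} + 12102 = \left(74 - -83\right) + 12102 = \left(74 + 83\right) + 12102 = 157 + 12102 = 12259$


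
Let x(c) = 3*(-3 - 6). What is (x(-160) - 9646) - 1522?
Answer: -11195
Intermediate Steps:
x(c) = -27 (x(c) = 3*(-9) = -27)
(x(-160) - 9646) - 1522 = (-27 - 9646) - 1522 = -9673 - 1522 = -11195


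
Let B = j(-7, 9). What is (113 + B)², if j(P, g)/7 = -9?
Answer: 2500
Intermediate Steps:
j(P, g) = -63 (j(P, g) = 7*(-9) = -63)
B = -63
(113 + B)² = (113 - 63)² = 50² = 2500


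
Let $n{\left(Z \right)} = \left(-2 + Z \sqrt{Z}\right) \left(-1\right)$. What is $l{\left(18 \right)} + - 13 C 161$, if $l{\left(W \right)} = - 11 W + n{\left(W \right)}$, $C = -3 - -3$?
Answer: $-196 - 54 \sqrt{2} \approx -272.37$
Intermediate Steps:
$C = 0$ ($C = -3 + 3 = 0$)
$n{\left(Z \right)} = 2 - Z^{\frac{3}{2}}$ ($n{\left(Z \right)} = \left(-2 + Z^{\frac{3}{2}}\right) \left(-1\right) = 2 - Z^{\frac{3}{2}}$)
$l{\left(W \right)} = 2 - W^{\frac{3}{2}} - 11 W$ ($l{\left(W \right)} = - 11 W - \left(-2 + W^{\frac{3}{2}}\right) = 2 - W^{\frac{3}{2}} - 11 W$)
$l{\left(18 \right)} + - 13 C 161 = \left(2 - 18^{\frac{3}{2}} - 198\right) + \left(-13\right) 0 \cdot 161 = \left(2 - 54 \sqrt{2} - 198\right) + 0 \cdot 161 = \left(2 - 54 \sqrt{2} - 198\right) + 0 = \left(-196 - 54 \sqrt{2}\right) + 0 = -196 - 54 \sqrt{2}$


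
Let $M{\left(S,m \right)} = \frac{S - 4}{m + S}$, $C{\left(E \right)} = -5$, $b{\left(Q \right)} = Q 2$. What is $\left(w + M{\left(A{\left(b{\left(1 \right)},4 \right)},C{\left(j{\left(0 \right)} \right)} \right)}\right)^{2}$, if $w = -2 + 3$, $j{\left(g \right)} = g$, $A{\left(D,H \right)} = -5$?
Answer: $\frac{361}{100} \approx 3.61$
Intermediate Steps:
$b{\left(Q \right)} = 2 Q$
$w = 1$
$M{\left(S,m \right)} = \frac{-4 + S}{S + m}$
$\left(w + M{\left(A{\left(b{\left(1 \right)},4 \right)},C{\left(j{\left(0 \right)} \right)} \right)}\right)^{2} = \left(1 + \frac{-4 - 5}{-5 - 5}\right)^{2} = \left(1 + \frac{1}{-10} \left(-9\right)\right)^{2} = \left(1 - - \frac{9}{10}\right)^{2} = \left(1 + \frac{9}{10}\right)^{2} = \left(\frac{19}{10}\right)^{2} = \frac{361}{100}$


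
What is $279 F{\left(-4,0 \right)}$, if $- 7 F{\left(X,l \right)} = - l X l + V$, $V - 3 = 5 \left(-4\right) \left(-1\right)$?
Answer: $- \frac{6417}{7} \approx -916.71$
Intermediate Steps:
$V = 23$ ($V = 3 + 5 \left(-4\right) \left(-1\right) = 3 - -20 = 3 + 20 = 23$)
$F{\left(X,l \right)} = - \frac{23}{7} + \frac{X l^{2}}{7}$ ($F{\left(X,l \right)} = - \frac{- l X l + 23}{7} = - \frac{- X l l + 23}{7} = - \frac{- X l^{2} + 23}{7} = - \frac{23 - X l^{2}}{7} = - \frac{23}{7} + \frac{X l^{2}}{7}$)
$279 F{\left(-4,0 \right)} = 279 \left(- \frac{23}{7} + \frac{1}{7} \left(-4\right) 0^{2}\right) = 279 \left(- \frac{23}{7} + \frac{1}{7} \left(-4\right) 0\right) = 279 \left(- \frac{23}{7} + 0\right) = 279 \left(- \frac{23}{7}\right) = - \frac{6417}{7}$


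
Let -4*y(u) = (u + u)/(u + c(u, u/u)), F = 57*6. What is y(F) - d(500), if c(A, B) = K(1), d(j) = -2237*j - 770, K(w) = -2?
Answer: 380551629/340 ≈ 1.1193e+6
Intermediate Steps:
d(j) = -770 - 2237*j
c(A, B) = -2
F = 342
y(u) = -u/(2*(-2 + u)) (y(u) = -(u + u)/(4*(u - 2)) = -2*u/(4*(-2 + u)) = -u/(2*(-2 + u)))
y(F) - d(500) = -1*342/(-4 + 2*342) - (-770 - 2237*500) = -1*342/(-4 + 684) - (-770 - 1118500) = -1*342/680 - 1*(-1119270) = -1*342*1/680 + 1119270 = -171/340 + 1119270 = 380551629/340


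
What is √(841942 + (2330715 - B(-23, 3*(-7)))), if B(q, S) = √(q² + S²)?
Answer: √(3172657 - √970) ≈ 1781.2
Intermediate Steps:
B(q, S) = √(S² + q²)
√(841942 + (2330715 - B(-23, 3*(-7)))) = √(841942 + (2330715 - √((3*(-7))² + (-23)²))) = √(841942 + (2330715 - √((-21)² + 529))) = √(841942 + (2330715 - √(441 + 529))) = √(841942 + (2330715 - √970)) = √(3172657 - √970)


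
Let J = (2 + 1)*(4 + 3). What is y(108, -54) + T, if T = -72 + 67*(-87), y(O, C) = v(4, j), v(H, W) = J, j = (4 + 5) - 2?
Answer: -5880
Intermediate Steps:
j = 7 (j = 9 - 2 = 7)
J = 21 (J = 3*7 = 21)
v(H, W) = 21
y(O, C) = 21
T = -5901 (T = -72 - 5829 = -5901)
y(108, -54) + T = 21 - 5901 = -5880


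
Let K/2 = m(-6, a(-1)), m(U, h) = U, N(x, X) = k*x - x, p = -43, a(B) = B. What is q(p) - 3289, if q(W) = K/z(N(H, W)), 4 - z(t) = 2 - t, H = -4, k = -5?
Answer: -42763/13 ≈ -3289.5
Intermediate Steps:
N(x, X) = -6*x (N(x, X) = -5*x - x = -6*x)
z(t) = 2 + t (z(t) = 4 - (2 - t) = 4 + (-2 + t) = 2 + t)
K = -12 (K = 2*(-6) = -12)
q(W) = -6/13 (q(W) = -12/(2 - 6*(-4)) = -12/(2 + 24) = -12/26 = -12*1/26 = -6/13)
q(p) - 3289 = -6/13 - 3289 = -42763/13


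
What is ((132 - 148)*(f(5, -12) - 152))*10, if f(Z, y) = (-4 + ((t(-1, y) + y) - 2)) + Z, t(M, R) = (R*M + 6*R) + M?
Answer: 36160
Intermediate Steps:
t(M, R) = M + 6*R + M*R (t(M, R) = (M*R + 6*R) + M = (6*R + M*R) + M = M + 6*R + M*R)
f(Z, y) = -7 + Z + 6*y (f(Z, y) = (-4 + (((-1 + 6*y - y) + y) - 2)) + Z = (-4 + (((-1 + 5*y) + y) - 2)) + Z = (-4 + ((-1 + 6*y) - 2)) + Z = (-4 + (-3 + 6*y)) + Z = (-7 + 6*y) + Z = -7 + Z + 6*y)
((132 - 148)*(f(5, -12) - 152))*10 = ((132 - 148)*((-7 + 5 + 6*(-12)) - 152))*10 = -16*((-7 + 5 - 72) - 152)*10 = -16*(-74 - 152)*10 = -16*(-226)*10 = 3616*10 = 36160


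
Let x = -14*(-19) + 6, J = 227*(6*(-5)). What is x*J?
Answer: -1852320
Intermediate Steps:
J = -6810 (J = 227*(-30) = -6810)
x = 272 (x = 266 + 6 = 272)
x*J = 272*(-6810) = -1852320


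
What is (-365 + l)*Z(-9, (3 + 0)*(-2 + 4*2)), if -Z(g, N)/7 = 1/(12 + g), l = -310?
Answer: 1575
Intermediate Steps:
Z(g, N) = -7/(12 + g)
(-365 + l)*Z(-9, (3 + 0)*(-2 + 4*2)) = (-365 - 310)*(-7/(12 - 9)) = -(-4725)/3 = -675*(-7/3) = 1575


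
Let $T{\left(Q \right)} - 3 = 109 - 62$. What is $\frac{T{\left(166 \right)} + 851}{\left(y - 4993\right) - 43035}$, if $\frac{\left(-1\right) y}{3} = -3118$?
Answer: $- \frac{901}{38674} \approx -0.023297$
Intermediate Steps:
$T{\left(Q \right)} = 50$ ($T{\left(Q \right)} = 3 + \left(109 - 62\right) = 3 + 47 = 50$)
$y = 9354$ ($y = \left(-3\right) \left(-3118\right) = 9354$)
$\frac{T{\left(166 \right)} + 851}{\left(y - 4993\right) - 43035} = \frac{50 + 851}{\left(9354 - 4993\right) - 43035} = \frac{901}{4361 - 43035} = \frac{901}{-38674} = 901 \left(- \frac{1}{38674}\right) = - \frac{901}{38674}$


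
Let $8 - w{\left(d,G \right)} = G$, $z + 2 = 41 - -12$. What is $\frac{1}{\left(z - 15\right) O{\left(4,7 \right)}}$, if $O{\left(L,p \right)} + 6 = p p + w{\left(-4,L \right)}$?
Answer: $\frac{1}{1692} \approx 0.00059102$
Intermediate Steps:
$z = 51$ ($z = -2 + \left(41 - -12\right) = -2 + \left(41 + 12\right) = -2 + 53 = 51$)
$w{\left(d,G \right)} = 8 - G$
$O{\left(L,p \right)} = 2 + p^{2} - L$ ($O{\left(L,p \right)} = -6 - \left(-8 + L - p p\right) = -6 - \left(-8 + L - p^{2}\right) = -6 + \left(8 + p^{2} - L\right) = 2 + p^{2} - L$)
$\frac{1}{\left(z - 15\right) O{\left(4,7 \right)}} = \frac{1}{\left(51 - 15\right) \left(2 + 7^{2} - 4\right)} = \frac{1}{36 \left(2 + 49 - 4\right)} = \frac{1}{36 \cdot 47} = \frac{1}{1692}$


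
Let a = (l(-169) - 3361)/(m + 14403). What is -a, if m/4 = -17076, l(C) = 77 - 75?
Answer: -3359/53901 ≈ -0.062318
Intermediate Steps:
l(C) = 2
m = -68304 (m = 4*(-17076) = -68304)
a = 3359/53901 (a = (2 - 3361)/(-68304 + 14403) = -3359/(-53901) = -3359*(-1/53901) = 3359/53901 ≈ 0.062318)
-a = -1*3359/53901 = -3359/53901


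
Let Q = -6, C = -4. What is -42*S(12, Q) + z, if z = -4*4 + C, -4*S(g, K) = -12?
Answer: -146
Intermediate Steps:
S(g, K) = 3 (S(g, K) = -¼*(-12) = 3)
z = -20 (z = -4*4 - 4 = -16 - 4 = -20)
-42*S(12, Q) + z = -42*3 - 20 = -126 - 20 = -146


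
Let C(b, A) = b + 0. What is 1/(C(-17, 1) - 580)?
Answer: -1/597 ≈ -0.0016750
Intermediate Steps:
C(b, A) = b
1/(C(-17, 1) - 580) = 1/(-17 - 580) = 1/(-597) = -1/597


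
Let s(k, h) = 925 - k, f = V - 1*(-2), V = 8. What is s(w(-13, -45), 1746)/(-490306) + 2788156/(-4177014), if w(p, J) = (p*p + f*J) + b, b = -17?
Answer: -686079051929/1024007513142 ≈ -0.66999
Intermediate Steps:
f = 10 (f = 8 - 1*(-2) = 8 + 2 = 10)
w(p, J) = -17 + p² + 10*J (w(p, J) = (p*p + 10*J) - 17 = (p² + 10*J) - 17 = -17 + p² + 10*J)
s(w(-13, -45), 1746)/(-490306) + 2788156/(-4177014) = (925 - (-17 + (-13)² + 10*(-45)))/(-490306) + 2788156/(-4177014) = (925 - (-17 + 169 - 450))*(-1/490306) + 2788156*(-1/4177014) = (925 - 1*(-298))*(-1/490306) - 1394078/2088507 = (925 + 298)*(-1/490306) - 1394078/2088507 = 1223*(-1/490306) - 1394078/2088507 = -1223/490306 - 1394078/2088507 = -686079051929/1024007513142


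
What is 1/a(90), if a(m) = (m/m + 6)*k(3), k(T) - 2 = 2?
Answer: 1/28 ≈ 0.035714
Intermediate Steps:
k(T) = 4 (k(T) = 2 + 2 = 4)
a(m) = 28 (a(m) = (m/m + 6)*4 = (1 + 6)*4 = 7*4 = 28)
1/a(90) = 1/28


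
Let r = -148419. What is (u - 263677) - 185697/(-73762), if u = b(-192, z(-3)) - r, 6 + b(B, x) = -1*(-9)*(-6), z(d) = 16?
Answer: -8505900619/73762 ≈ -1.1532e+5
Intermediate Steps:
b(B, x) = -60 (b(B, x) = -6 - 1*(-9)*(-6) = -6 + 9*(-6) = -6 - 54 = -60)
u = 148359 (u = -60 - 1*(-148419) = -60 + 148419 = 148359)
(u - 263677) - 185697/(-73762) = (148359 - 263677) - 185697/(-73762) = -115318 - 185697*(-1/73762) = -115318 + 185697/73762 = -8505900619/73762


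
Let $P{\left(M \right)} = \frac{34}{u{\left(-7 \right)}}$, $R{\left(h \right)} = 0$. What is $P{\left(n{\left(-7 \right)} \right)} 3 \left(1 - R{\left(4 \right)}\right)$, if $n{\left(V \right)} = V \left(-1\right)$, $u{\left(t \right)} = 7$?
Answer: $\frac{102}{7} \approx 14.571$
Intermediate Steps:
$n{\left(V \right)} = - V$
$P{\left(M \right)} = \frac{34}{7}$
$P{\left(n{\left(-7 \right)} \right)} 3 \left(1 - R{\left(4 \right)}\right) = \frac{34 \cdot 3 \left(1 - 0\right)}{7} = \frac{34 \cdot 3 \left(1 + 0\right)}{7} = \frac{34 \cdot 3 \cdot 1}{7} = \frac{34}{7} \cdot 3 = \frac{102}{7}$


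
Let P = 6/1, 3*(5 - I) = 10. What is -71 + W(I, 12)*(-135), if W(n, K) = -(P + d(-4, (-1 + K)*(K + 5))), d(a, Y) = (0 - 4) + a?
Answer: -341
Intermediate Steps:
I = 5/3 (I = 5 - 1/3*10 = 5 - 10/3 = 5/3 ≈ 1.6667)
d(a, Y) = -4 + a
P = 6 (P = 6*1 = 6)
W(n, K) = 2 (W(n, K) = -(6 + (-4 - 4)) = -(6 - 8) = -1*(-2) = 2)
-71 + W(I, 12)*(-135) = -71 + 2*(-135) = -71 - 270 = -341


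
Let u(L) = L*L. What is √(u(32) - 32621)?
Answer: I*√31597 ≈ 177.76*I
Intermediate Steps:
u(L) = L²
√(u(32) - 32621) = √(32² - 32621) = √(1024 - 32621) = √(-31597) = I*√31597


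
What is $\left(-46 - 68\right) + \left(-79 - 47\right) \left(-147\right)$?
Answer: $18408$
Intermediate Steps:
$\left(-46 - 68\right) + \left(-79 - 47\right) \left(-147\right) = -114 - -18522 = -114 + 18522 = 18408$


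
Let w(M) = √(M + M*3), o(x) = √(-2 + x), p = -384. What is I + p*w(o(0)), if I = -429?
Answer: -429 - 768*2^(¼)*√I ≈ -1074.8 - 645.81*I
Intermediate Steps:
w(M) = 2*√M (w(M) = √(M + 3*M) = √(4*M) = 2*√M)
I + p*w(o(0)) = -429 - 768*√(√(-2 + 0)) = -429 - 768*√(√(-2)) = -429 - 768*√(I*√2) = -429 - 768*2^(¼)*√I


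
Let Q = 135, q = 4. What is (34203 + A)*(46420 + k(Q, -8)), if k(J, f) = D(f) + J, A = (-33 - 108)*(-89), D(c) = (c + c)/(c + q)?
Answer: 2176726368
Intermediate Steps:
D(c) = 2*c/(4 + c) (D(c) = (c + c)/(c + 4) = (2*c)/(4 + c) = 2*c/(4 + c))
A = 12549 (A = -141*(-89) = 12549)
k(J, f) = J + 2*f/(4 + f) (k(J, f) = 2*f/(4 + f) + J = J + 2*f/(4 + f))
(34203 + A)*(46420 + k(Q, -8)) = (34203 + 12549)*(46420 + (2*(-8) + 135*(4 - 8))/(4 - 8)) = 46752*(46420 + (-16 + 135*(-4))/(-4)) = 46752*(46420 - (-16 - 540)/4) = 46752*(46420 - ¼*(-556)) = 46752*(46420 + 139) = 46752*46559 = 2176726368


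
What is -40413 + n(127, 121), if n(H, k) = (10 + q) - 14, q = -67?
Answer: -40484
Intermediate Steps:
n(H, k) = -71 (n(H, k) = (10 - 67) - 14 = -57 - 14 = -71)
-40413 + n(127, 121) = -40413 - 71 = -40484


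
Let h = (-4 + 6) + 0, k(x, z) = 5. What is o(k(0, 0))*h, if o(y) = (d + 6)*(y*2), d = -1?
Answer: 100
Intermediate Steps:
h = 2 (h = 2 + 0 = 2)
o(y) = 10*y (o(y) = (-1 + 6)*(y*2) = 5*(2*y) = 10*y)
o(k(0, 0))*h = (10*5)*2 = 50*2 = 100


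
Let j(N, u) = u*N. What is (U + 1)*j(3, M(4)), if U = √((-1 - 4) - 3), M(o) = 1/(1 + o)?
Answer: ⅗ + 6*I*√2/5 ≈ 0.6 + 1.6971*I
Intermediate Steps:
j(N, u) = N*u
U = 2*I*√2 (U = √(-5 - 3) = √(-8) = 2*I*√2 ≈ 2.8284*I)
(U + 1)*j(3, M(4)) = (2*I*√2 + 1)*(3/(1 + 4)) = (1 + 2*I*√2)*(3/5) = (1 + 2*I*√2)*(3*(⅕)) = (1 + 2*I*√2)*(⅗) = ⅗ + 6*I*√2/5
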